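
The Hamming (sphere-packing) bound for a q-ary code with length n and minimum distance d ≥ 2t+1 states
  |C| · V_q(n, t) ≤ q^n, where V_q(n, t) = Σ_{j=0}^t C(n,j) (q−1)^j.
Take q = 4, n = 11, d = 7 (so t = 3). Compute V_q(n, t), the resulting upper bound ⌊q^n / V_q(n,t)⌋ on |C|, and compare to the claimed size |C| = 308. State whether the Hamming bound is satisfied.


V_q(n, t) = 4984, q^n = 4194304, Hamming bound = 841, |C| = 308 ≤ bound (satisfied).

Step 1: Compute V_q(n, t) = Σ_{j=0}^3 C(n, j) (q−1)^j.
  j = 0: C(11,0)·(3)^0 = 1·1 = 1.
  j = 1: C(11,1)·(3)^1 = 11·3 = 33.
  j = 2: C(11,2)·(3)^2 = 55·9 = 495.
  j = 3: C(11,3)·(3)^3 = 165·27 = 4455.
  V_q(n, t) = 1 + 33 + 495 + 4455 = 4984.
Step 2: q^n = 4^11 = 4194304.
Step 3: Hamming bound ⌊q^n / V_q(n,t)⌋ = ⌊4194304/4984⌋ = 841.
Step 4: Compare |C| = 308 to 841: satisfied.
The claimed |C| lies below the Hamming bound.


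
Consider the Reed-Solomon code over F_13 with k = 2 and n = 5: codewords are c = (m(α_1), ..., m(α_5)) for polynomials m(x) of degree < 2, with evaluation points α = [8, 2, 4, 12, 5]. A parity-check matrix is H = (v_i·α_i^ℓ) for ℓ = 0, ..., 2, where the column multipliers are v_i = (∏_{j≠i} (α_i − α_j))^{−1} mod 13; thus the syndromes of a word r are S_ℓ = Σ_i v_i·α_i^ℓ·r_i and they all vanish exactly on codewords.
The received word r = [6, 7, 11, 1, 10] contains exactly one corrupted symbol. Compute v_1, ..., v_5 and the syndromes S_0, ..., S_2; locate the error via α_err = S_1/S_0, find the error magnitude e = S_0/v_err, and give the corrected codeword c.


S = (8, 1, 5), error at position 5, error magnitude e = 10, c = [6, 7, 11, 1, 0].

Step 1: column multipliers v_i = (∏_{j≠i}(α_i − α_j))^{−1} mod 13.
  i = 1 (α = 8): (8−2)(8−4)(8−12)(8−5) = 6·4·(−4)·3 = −288 ≡ 11, so v_1 = 11^{−1} = 6 (mod 13).
  i = 2 (α = 2): (2−8)(2−4)(2−12)(2−5) = (−6)·(−2)·(−10)·(−3) = 360 ≡ 9, so v_2 = 9^{−1} = 3 (mod 13).
  i = 3 (α = 4): (4−8)(4−2)(4−12)(4−5) = (−4)·2·(−8)·(−1) = −64 ≡ 1, so v_3 = 1^{−1} = 1 (mod 13).
  i = 4 (α = 12): (12−8)(12−2)(12−4)(12−5) = 4·10·8·7 = 2240 ≡ 4, so v_4 = 4^{−1} = 10 (mod 13).
  i = 5 (α = 5): (5−8)(5−2)(5−4)(5−12) = (−3)·3·1·(−7) = 63 ≡ 11, so v_5 = 11^{−1} = 6 (mod 13).
  v = [6, 3, 1, 10, 6].
Step 2: syndromes of r = [6, 7, 11, 1, 10] (all sums mod 13).
  S_0 = Σ v_i r_i = 6·6 + 3·7 + 1·11 + 10·1 + 6·10 = 138 ≡ 8.
  S_1 = Σ v_i α_i r_i = 6·8·6 + 3·2·7 + 1·4·11 + 10·12·1 + 6·5·10 = 794 ≡ 1.
  α_i^2 mod 13 = [12, 4, 3, 1, 12].
  S_2 = Σ v_i α_i^2 r_i = 6·12·6 + 3·4·7 + 1·3·11 + 10·1·1 + 6·12·10 = 1279 ≡ 5.
  S = (8, 1, 5) ≠ 0, so r is not a codeword (an error is present).
Step 3: locate the error. For a single error e at position i, S_ℓ = v_i·e·α_i^ℓ, so α_err = S_1/S_0.
  S_0^{−1} = 8^{−1} = 5 (mod 13), so α_err = 1·5 = 5 ≡ 5 = α_5. Error position i = 5.
  Consistency check: S_2/S_1 = 5·1 = 5 ≡ 5 = α_err ✓ (single-error assumption holds).
Step 4: error magnitude e = S_0/v_5 = S_0·∏_{j≠5}(α_5 − α_j) = 8·11 = 88 ≡ 10 (mod 13).
Step 5: correct position 5: c_5 = r_5 − e = 10 − 10 ≡ 0 (mod 13). Hence c = [6, 7, 11, 1, 0].
  Check: interpolating c through the α_i gives m(x) = 3 + 2·x (degree < 2) with m(α_i) = c_i for every i, so c is indeed a codeword.


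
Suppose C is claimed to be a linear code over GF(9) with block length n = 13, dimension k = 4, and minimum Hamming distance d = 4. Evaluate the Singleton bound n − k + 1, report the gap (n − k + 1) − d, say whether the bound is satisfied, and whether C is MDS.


Singleton RHS = n − k + 1 = 10, slack = 6, bound satisfied, not MDS.

Singleton bound: d ≤ n − k + 1.
Here n = 13, k = 4, so n − k + 1 = 10.
Given d = 4, check d ≤ 10: YES.
Slack = (n − k + 1) − d = 6.
The code is NOT MDS (slack = 6 > 0).
Description: the claimed parameters are [13, 4, 4]_9; such a code would be non-MDS.


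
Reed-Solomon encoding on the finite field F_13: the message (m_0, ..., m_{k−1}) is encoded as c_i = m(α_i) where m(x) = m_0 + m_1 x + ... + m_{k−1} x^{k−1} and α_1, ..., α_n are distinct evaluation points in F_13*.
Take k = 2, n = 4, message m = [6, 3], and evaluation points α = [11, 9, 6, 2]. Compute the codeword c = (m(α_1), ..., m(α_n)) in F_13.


c = [0, 7, 11, 12]

Message polynomial: m(x) = 6 + 3·x (mod 13).
For each evaluation point α_i, compute m(α_i) mod 13:
  α_1 = 11: Horner steps 3 → 0, so m(11) = 0.
  α_2 = 9: Horner steps 3 → 7, so m(9) = 7.
  α_3 = 6: Horner steps 3 → 11, so m(6) = 11.
  α_4 = 2: Horner steps 3 → 12, so m(2) = 12.
Codeword c = [0, 7, 11, 12] ∈ F_13^4.


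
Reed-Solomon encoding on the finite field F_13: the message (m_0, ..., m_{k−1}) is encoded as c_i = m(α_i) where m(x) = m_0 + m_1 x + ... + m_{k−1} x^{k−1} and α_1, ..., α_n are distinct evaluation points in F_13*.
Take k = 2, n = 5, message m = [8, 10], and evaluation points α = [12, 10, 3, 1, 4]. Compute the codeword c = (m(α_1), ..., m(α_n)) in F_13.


c = [11, 4, 12, 5, 9]

Message polynomial: m(x) = 8 + 10·x (mod 13).
For each evaluation point α_i, compute m(α_i) mod 13:
  α_1 = 12: Horner steps 10 → 11, so m(12) = 11.
  α_2 = 10: Horner steps 10 → 4, so m(10) = 4.
  α_3 = 3: Horner steps 10 → 12, so m(3) = 12.
  α_4 = 1: Horner steps 10 → 5, so m(1) = 5.
  α_5 = 4: Horner steps 10 → 9, so m(4) = 9.
Codeword c = [11, 4, 12, 5, 9] ∈ F_13^5.


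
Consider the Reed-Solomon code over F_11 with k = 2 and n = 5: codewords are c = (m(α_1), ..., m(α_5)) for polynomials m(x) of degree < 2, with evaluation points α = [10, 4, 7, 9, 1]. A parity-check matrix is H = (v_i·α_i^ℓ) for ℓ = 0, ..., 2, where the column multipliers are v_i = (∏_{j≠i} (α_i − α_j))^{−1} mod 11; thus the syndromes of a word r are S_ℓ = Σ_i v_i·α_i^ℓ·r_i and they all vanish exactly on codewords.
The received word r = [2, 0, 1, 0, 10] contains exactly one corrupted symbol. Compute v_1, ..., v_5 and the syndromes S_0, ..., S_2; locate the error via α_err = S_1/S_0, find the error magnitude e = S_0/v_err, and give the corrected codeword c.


S = (3, 5, 1), error at position 4, error magnitude e = 2, c = [2, 0, 1, 9, 10].

Step 1: column multipliers v_i = (∏_{j≠i}(α_i − α_j))^{−1} mod 11.
  i = 1 (α = 10): (10−4)(10−7)(10−9)(10−1) = 6·3·1·9 = 162 ≡ 8, so v_1 = 8^{−1} = 7 (mod 11).
  i = 2 (α = 4): (4−10)(4−7)(4−9)(4−1) = (−6)·(−3)·(−5)·3 = −270 ≡ 5, so v_2 = 5^{−1} = 9 (mod 11).
  i = 3 (α = 7): (7−10)(7−4)(7−9)(7−1) = (−3)·3·(−2)·6 = 108 ≡ 9, so v_3 = 9^{−1} = 5 (mod 11).
  i = 4 (α = 9): (9−10)(9−4)(9−7)(9−1) = (−1)·5·2·8 = −80 ≡ 8, so v_4 = 8^{−1} = 7 (mod 11).
  i = 5 (α = 1): (1−10)(1−4)(1−7)(1−9) = (−9)·(−3)·(−6)·(−8) = 1296 ≡ 9, so v_5 = 9^{−1} = 5 (mod 11).
  v = [7, 9, 5, 7, 5].
Step 2: syndromes of r = [2, 0, 1, 0, 10] (all sums mod 11).
  S_0 = Σ v_i r_i = 7·2 + 9·0 + 5·1 + 7·0 + 5·10 = 69 ≡ 3.
  S_1 = Σ v_i α_i r_i = 7·10·2 + 9·4·0 + 5·7·1 + 7·9·0 + 5·1·10 = 225 ≡ 5.
  α_i^2 mod 11 = [1, 5, 5, 4, 1].
  S_2 = Σ v_i α_i^2 r_i = 7·1·2 + 9·5·0 + 5·5·1 + 7·4·0 + 5·1·10 = 89 ≡ 1.
  S = (3, 5, 1) ≠ 0, so r is not a codeword (an error is present).
Step 3: locate the error. For a single error e at position i, S_ℓ = v_i·e·α_i^ℓ, so α_err = S_1/S_0.
  S_0^{−1} = 3^{−1} = 4 (mod 11), so α_err = 5·4 = 20 ≡ 9 = α_4. Error position i = 4.
  Consistency check: S_2/S_1 = 1·9 = 9 ≡ 9 = α_err ✓ (single-error assumption holds).
Step 4: error magnitude e = S_0/v_4 = S_0·∏_{j≠4}(α_4 − α_j) = 3·8 = 24 ≡ 2 (mod 11).
Step 5: correct position 4: c_4 = r_4 − e = 0 − 2 ≡ 9 (mod 11). Hence c = [2, 0, 1, 9, 10].
  Check: interpolating c through the α_i gives m(x) = 6 + 4·x (degree < 2) with m(α_i) = c_i for every i, so c is indeed a codeword.


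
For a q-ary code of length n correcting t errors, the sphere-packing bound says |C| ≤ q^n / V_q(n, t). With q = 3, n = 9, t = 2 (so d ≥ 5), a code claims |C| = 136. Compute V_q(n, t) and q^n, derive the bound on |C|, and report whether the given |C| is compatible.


V_q(n, t) = 163, q^n = 19683, Hamming bound = 120, |C| = 136 > bound (violated).

Step 1: Compute V_q(n, t) = Σ_{j=0}^2 C(n, j) (q−1)^j.
  j = 0: C(9,0)·(2)^0 = 1·1 = 1.
  j = 1: C(9,1)·(2)^1 = 9·2 = 18.
  j = 2: C(9,2)·(2)^2 = 36·4 = 144.
  V_q(n, t) = 1 + 18 + 144 = 163.
Step 2: q^n = 3^9 = 19683.
Step 3: Hamming bound ⌊q^n / V_q(n,t)⌋ = ⌊19683/163⌋ = 120.
Step 4: Compare |C| = 136 to 120: violated.
The claimed |C| lies above the Hamming bound, so no 3-ary code of length 9 with d ≥ 5 can have 136 codewords.


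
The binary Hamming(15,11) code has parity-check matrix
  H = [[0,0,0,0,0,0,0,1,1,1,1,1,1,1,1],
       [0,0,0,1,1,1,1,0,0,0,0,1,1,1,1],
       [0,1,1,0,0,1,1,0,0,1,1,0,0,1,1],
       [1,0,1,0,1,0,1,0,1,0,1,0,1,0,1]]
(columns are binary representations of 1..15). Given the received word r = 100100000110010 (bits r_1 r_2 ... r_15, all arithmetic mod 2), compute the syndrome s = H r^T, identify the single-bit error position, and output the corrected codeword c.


s = (1, 0, 1, 0)^T, error position = 10, corrected codeword c = 100100000010010

Compute s = H r^T mod 2 one row at a time:
  s_1 = 0 + 0 + 1 + 1 + 0 + 0 + 1 + 0 = 3 ≡ 1 (mod 2).
  s_2 = 1 + 0 + 0 + 0 + 0 + 0 + 1 + 0 = 2 ≡ 0 (mod 2).
  s_3 = 0 + 0 + 0 + 0 + 1 + 1 + 1 + 0 = 3 ≡ 1 (mod 2).
  s_4 = 1 + 0 + 0 + 0 + 0 + 1 + 0 + 0 = 2 ≡ 0 (mod 2).
s = (1, 0, 1, 0)^T — this equals column 10 of H (binary 1010), so error is at position 10.
Correct: flip bit 10 of r = 100100000110010 to get c = 100100000010010.


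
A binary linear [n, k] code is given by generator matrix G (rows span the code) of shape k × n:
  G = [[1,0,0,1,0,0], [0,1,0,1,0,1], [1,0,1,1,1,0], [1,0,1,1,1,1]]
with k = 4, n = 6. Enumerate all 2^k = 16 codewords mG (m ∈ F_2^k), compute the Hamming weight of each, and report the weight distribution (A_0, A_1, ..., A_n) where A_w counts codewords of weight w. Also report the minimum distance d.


Weight distribution: A_0 = 1, A_1 = 1, A_2 = 4, A_3 = 4, A_4 = 3, A_5 = 3. Minimum distance d = 1.

Enumerate all 2^4 = 16 messages m ∈ F_2^4.
For each, compute codeword c = mG in F_2^6, then tally its weight.
  m = 0000 → c = 000000, weight = 0.
  m = 1000 → c = 100100, weight = 2.
  m = 0100 → c = 010101, weight = 3.
  m = 1100 → c = 110001, weight = 3.
  m = 0010 → c = 101110, weight = 4.
  m = 1010 → c = 001010, weight = 2.
  m = 0110 → c = 111011, weight = 5.
  m = 1110 → c = 011111, weight = 5.
  m = 0001 → c = 101111, weight = 5.
  m = 1001 → c = 001011, weight = 3.
  m = 0101 → c = 111010, weight = 4.
  m = 1101 → c = 011110, weight = 4.
  m = 0011 → c = 000001, weight = 1.
  m = 1011 → c = 100101, weight = 3.
  m = 0111 → c = 010100, weight = 2.
  m = 1111 → c = 110000, weight = 2.
Tally weights:
  weight 0: 1 codewords.
  weight 1: 1 codewords.
  weight 2: 4 codewords.
  weight 3: 4 codewords.
  weight 4: 3 codewords.
  weight 5: 3 codewords.
Minimum distance d = smallest w > 0 with A_w > 0 = 1.
Sanity: Σ A_w = 16 = 2^4 = 16 ✓.


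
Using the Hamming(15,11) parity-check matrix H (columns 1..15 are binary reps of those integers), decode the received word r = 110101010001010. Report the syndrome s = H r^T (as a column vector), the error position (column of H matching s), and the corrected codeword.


s = (1, 0, 1, 1)^T, error position = 11, corrected codeword c = 110101010011010

Compute s = H r^T mod 2 one row at a time:
  s_1 = 1 + 0 + 0 + 0 + 1 + 0 + 1 + 0 = 3 ≡ 1 (mod 2).
  s_2 = 1 + 0 + 1 + 0 + 1 + 0 + 1 + 0 = 4 ≡ 0 (mod 2).
  s_3 = 1 + 0 + 1 + 0 + 0 + 0 + 1 + 0 = 3 ≡ 1 (mod 2).
  s_4 = 1 + 0 + 0 + 0 + 0 + 0 + 0 + 0 = 1 ≡ 1 (mod 2).
s = (1, 0, 1, 1)^T — this equals column 11 of H (binary 1011), so error is at position 11.
Correct: flip bit 11 of r = 110101010001010 to get c = 110101010011010.


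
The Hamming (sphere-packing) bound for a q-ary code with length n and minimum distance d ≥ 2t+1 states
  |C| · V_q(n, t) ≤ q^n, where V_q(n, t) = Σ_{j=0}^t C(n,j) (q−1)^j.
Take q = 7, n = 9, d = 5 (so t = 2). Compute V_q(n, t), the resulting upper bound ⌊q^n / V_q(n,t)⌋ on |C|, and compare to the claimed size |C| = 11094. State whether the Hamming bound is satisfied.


V_q(n, t) = 1351, q^n = 40353607, Hamming bound = 29869, |C| = 11094 ≤ bound (satisfied).

Step 1: Compute V_q(n, t) = Σ_{j=0}^2 C(n, j) (q−1)^j.
  j = 0: C(9,0)·(6)^0 = 1·1 = 1.
  j = 1: C(9,1)·(6)^1 = 9·6 = 54.
  j = 2: C(9,2)·(6)^2 = 36·36 = 1296.
  V_q(n, t) = 1 + 54 + 1296 = 1351.
Step 2: q^n = 7^9 = 40353607.
Step 3: Hamming bound ⌊q^n / V_q(n,t)⌋ = ⌊40353607/1351⌋ = 29869.
Step 4: Compare |C| = 11094 to 29869: satisfied.
The claimed |C| lies below the Hamming bound.


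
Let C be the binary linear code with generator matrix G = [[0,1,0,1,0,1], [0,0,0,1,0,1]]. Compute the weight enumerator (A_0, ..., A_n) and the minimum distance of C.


Weight distribution: A_0 = 1, A_1 = 1, A_2 = 1, A_3 = 1. Minimum distance d = 1.

Enumerate all 2^2 = 4 messages m ∈ F_2^2.
For each, compute codeword c = mG in F_2^6, then tally its weight.
  m = 00 → c = 000000, weight = 0.
  m = 10 → c = 010101, weight = 3.
  m = 01 → c = 000101, weight = 2.
  m = 11 → c = 010000, weight = 1.
Tally weights:
  weight 0: 1 codewords.
  weight 1: 1 codewords.
  weight 2: 1 codewords.
  weight 3: 1 codewords.
Minimum distance d = smallest w > 0 with A_w > 0 = 1.
Sanity: Σ A_w = 4 = 2^2 = 4 ✓.


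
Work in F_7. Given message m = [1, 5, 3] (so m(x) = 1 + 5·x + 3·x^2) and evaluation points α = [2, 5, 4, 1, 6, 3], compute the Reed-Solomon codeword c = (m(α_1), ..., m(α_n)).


c = [2, 3, 6, 2, 6, 1]

Message polynomial: m(x) = 1 + 5·x + 3·x^2 (mod 7).
For each evaluation point α_i, compute m(α_i) mod 7:
  α_1 = 2: Horner steps 3 → 4 → 2, so m(2) = 2.
  α_2 = 5: Horner steps 3 → 6 → 3, so m(5) = 3.
  α_3 = 4: Horner steps 3 → 3 → 6, so m(4) = 6.
  α_4 = 1: Horner steps 3 → 1 → 2, so m(1) = 2.
  α_5 = 6: Horner steps 3 → 2 → 6, so m(6) = 6.
  α_6 = 3: Horner steps 3 → 0 → 1, so m(3) = 1.
Codeword c = [2, 3, 6, 2, 6, 1] ∈ F_7^6.


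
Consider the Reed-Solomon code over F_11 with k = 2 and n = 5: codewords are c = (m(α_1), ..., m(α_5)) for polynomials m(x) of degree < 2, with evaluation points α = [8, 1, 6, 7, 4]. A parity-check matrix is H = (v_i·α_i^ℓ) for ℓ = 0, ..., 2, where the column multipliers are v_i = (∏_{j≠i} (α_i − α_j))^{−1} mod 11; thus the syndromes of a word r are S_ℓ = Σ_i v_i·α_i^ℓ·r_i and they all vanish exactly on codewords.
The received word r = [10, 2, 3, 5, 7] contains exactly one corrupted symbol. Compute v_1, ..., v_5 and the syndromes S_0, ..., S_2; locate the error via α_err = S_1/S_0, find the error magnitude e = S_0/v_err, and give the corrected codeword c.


S = (1, 7, 5), error at position 4, error magnitude e = 4, c = [10, 2, 3, 1, 7].

Step 1: column multipliers v_i = (∏_{j≠i}(α_i − α_j))^{−1} mod 11.
  i = 1 (α = 8): (8−1)(8−6)(8−7)(8−4) = 7·2·1·4 = 56 ≡ 1, so v_1 = 1^{−1} = 1 (mod 11).
  i = 2 (α = 1): (1−8)(1−6)(1−7)(1−4) = (−7)·(−5)·(−6)·(−3) = 630 ≡ 3, so v_2 = 3^{−1} = 4 (mod 11).
  i = 3 (α = 6): (6−8)(6−1)(6−7)(6−4) = (−2)·5·(−1)·2 = 20 ≡ 9, so v_3 = 9^{−1} = 5 (mod 11).
  i = 4 (α = 7): (7−8)(7−1)(7−6)(7−4) = (−1)·6·1·3 = −18 ≡ 4, so v_4 = 4^{−1} = 3 (mod 11).
  i = 5 (α = 4): (4−8)(4−1)(4−6)(4−7) = (−4)·3·(−2)·(−3) = −72 ≡ 5, so v_5 = 5^{−1} = 9 (mod 11).
  v = [1, 4, 5, 3, 9].
Step 2: syndromes of r = [10, 2, 3, 5, 7] (all sums mod 11).
  S_0 = Σ v_i r_i = 1·10 + 4·2 + 5·3 + 3·5 + 9·7 = 111 ≡ 1.
  S_1 = Σ v_i α_i r_i = 1·8·10 + 4·1·2 + 5·6·3 + 3·7·5 + 9·4·7 = 535 ≡ 7.
  α_i^2 mod 11 = [9, 1, 3, 5, 5].
  S_2 = Σ v_i α_i^2 r_i = 1·9·10 + 4·1·2 + 5·3·3 + 3·5·5 + 9·5·7 = 533 ≡ 5.
  S = (1, 7, 5) ≠ 0, so r is not a codeword (an error is present).
Step 3: locate the error. For a single error e at position i, S_ℓ = v_i·e·α_i^ℓ, so α_err = S_1/S_0.
  S_0^{−1} = 1^{−1} = 1 (mod 11), so α_err = 7·1 = 7 ≡ 7 = α_4. Error position i = 4.
  Consistency check: S_2/S_1 = 5·8 = 40 ≡ 7 = α_err ✓ (single-error assumption holds).
Step 4: error magnitude e = S_0/v_4 = S_0·∏_{j≠4}(α_4 − α_j) = 1·4 = 4 ≡ 4 (mod 11).
Step 5: correct position 4: c_4 = r_4 − e = 5 − 4 ≡ 1 (mod 11). Hence c = [10, 2, 3, 1, 7].
  Check: interpolating c through the α_i gives m(x) = 4 + 9·x (degree < 2) with m(α_i) = c_i for every i, so c is indeed a codeword.


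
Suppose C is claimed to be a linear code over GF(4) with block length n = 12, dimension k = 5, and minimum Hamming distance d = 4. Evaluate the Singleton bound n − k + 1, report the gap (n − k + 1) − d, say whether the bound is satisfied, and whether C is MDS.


Singleton RHS = n − k + 1 = 8, slack = 4, bound satisfied, not MDS.

Singleton bound: d ≤ n − k + 1.
Here n = 12, k = 5, so n − k + 1 = 8.
Given d = 4, check d ≤ 8: YES.
Slack = (n − k + 1) − d = 4.
The code is NOT MDS (slack = 4 > 0).
Description: the claimed parameters are [12, 5, 4]_4; such a code would be non-MDS.


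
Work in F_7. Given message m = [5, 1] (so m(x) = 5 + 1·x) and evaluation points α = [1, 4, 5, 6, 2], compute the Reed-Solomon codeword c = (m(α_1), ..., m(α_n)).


c = [6, 2, 3, 4, 0]

Message polynomial: m(x) = 5 + 1·x (mod 7).
For each evaluation point α_i, compute m(α_i) mod 7:
  α_1 = 1: Horner steps 1 → 6, so m(1) = 6.
  α_2 = 4: Horner steps 1 → 2, so m(4) = 2.
  α_3 = 5: Horner steps 1 → 3, so m(5) = 3.
  α_4 = 6: Horner steps 1 → 4, so m(6) = 4.
  α_5 = 2: Horner steps 1 → 0, so m(2) = 0.
Codeword c = [6, 2, 3, 4, 0] ∈ F_7^5.


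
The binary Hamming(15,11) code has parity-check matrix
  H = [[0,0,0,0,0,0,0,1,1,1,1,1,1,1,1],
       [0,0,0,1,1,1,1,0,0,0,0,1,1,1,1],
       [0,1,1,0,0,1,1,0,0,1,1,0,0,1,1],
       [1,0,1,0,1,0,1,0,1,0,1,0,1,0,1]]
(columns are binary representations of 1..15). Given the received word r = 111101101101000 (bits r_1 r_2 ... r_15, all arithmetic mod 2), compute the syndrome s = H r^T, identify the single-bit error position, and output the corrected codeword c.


s = (1, 0, 1, 0)^T, error position = 10, corrected codeword c = 111101101001000

Compute s = H r^T mod 2 one row at a time:
  s_1 = 0 + 1 + 1 + 0 + 1 + 0 + 0 + 0 = 3 ≡ 1 (mod 2).
  s_2 = 1 + 0 + 1 + 1 + 1 + 0 + 0 + 0 = 4 ≡ 0 (mod 2).
  s_3 = 1 + 1 + 1 + 1 + 1 + 0 + 0 + 0 = 5 ≡ 1 (mod 2).
  s_4 = 1 + 1 + 0 + 1 + 1 + 0 + 0 + 0 = 4 ≡ 0 (mod 2).
s = (1, 0, 1, 0)^T — this equals column 10 of H (binary 1010), so error is at position 10.
Correct: flip bit 10 of r = 111101101101000 to get c = 111101101001000.


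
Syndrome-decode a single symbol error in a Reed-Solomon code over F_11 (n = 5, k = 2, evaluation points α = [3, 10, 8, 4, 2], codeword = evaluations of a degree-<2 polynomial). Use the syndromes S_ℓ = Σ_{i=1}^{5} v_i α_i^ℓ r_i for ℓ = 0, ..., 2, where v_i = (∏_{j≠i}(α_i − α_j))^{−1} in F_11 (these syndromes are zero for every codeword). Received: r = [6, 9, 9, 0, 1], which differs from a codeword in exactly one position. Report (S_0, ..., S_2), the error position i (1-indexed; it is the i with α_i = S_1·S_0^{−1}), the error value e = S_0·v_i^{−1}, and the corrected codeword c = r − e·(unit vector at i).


S = (1, 10, 1), error at position 2, error magnitude e = 1, c = [6, 8, 9, 0, 1].

Step 1: column multipliers v_i = (∏_{j≠i}(α_i − α_j))^{−1} mod 11.
  i = 1 (α = 3): (3−10)(3−8)(3−4)(3−2) = (−7)·(−5)·(−1)·1 = −35 ≡ 9, so v_1 = 9^{−1} = 5 (mod 11).
  i = 2 (α = 10): (10−3)(10−8)(10−4)(10−2) = 7·2·6·8 = 672 ≡ 1, so v_2 = 1^{−1} = 1 (mod 11).
  i = 3 (α = 8): (8−3)(8−10)(8−4)(8−2) = 5·(−2)·4·6 = −240 ≡ 2, so v_3 = 2^{−1} = 6 (mod 11).
  i = 4 (α = 4): (4−3)(4−10)(4−8)(4−2) = 1·(−6)·(−4)·2 = 48 ≡ 4, so v_4 = 4^{−1} = 3 (mod 11).
  i = 5 (α = 2): (2−3)(2−10)(2−8)(2−4) = (−1)·(−8)·(−6)·(−2) = 96 ≡ 8, so v_5 = 8^{−1} = 7 (mod 11).
  v = [5, 1, 6, 3, 7].
Step 2: syndromes of r = [6, 9, 9, 0, 1] (all sums mod 11).
  S_0 = Σ v_i r_i = 5·6 + 1·9 + 6·9 + 3·0 + 7·1 = 100 ≡ 1.
  S_1 = Σ v_i α_i r_i = 5·3·6 + 1·10·9 + 6·8·9 + 3·4·0 + 7·2·1 = 626 ≡ 10.
  α_i^2 mod 11 = [9, 1, 9, 5, 4].
  S_2 = Σ v_i α_i^2 r_i = 5·9·6 + 1·1·9 + 6·9·9 + 3·5·0 + 7·4·1 = 793 ≡ 1.
  S = (1, 10, 1) ≠ 0, so r is not a codeword (an error is present).
Step 3: locate the error. For a single error e at position i, S_ℓ = v_i·e·α_i^ℓ, so α_err = S_1/S_0.
  S_0^{−1} = 1^{−1} = 1 (mod 11), so α_err = 10·1 = 10 ≡ 10 = α_2. Error position i = 2.
  Consistency check: S_2/S_1 = 1·10 = 10 ≡ 10 = α_err ✓ (single-error assumption holds).
Step 4: error magnitude e = S_0/v_2 = S_0·∏_{j≠2}(α_2 − α_j) = 1·1 = 1 ≡ 1 (mod 11).
Step 5: correct position 2: c_2 = r_2 − e = 9 − 1 ≡ 8 (mod 11). Hence c = [6, 8, 9, 0, 1].
  Check: interpolating c through the α_i gives m(x) = 2 + 5·x (degree < 2) with m(α_i) = c_i for every i, so c is indeed a codeword.


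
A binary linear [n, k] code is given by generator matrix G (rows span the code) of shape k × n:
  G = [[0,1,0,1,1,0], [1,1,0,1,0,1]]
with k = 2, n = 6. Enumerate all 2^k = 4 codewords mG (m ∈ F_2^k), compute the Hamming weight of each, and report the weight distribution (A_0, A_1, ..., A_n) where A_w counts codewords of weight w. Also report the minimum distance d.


Weight distribution: A_0 = 1, A_3 = 2, A_4 = 1. Minimum distance d = 3.

Enumerate all 2^2 = 4 messages m ∈ F_2^2.
For each, compute codeword c = mG in F_2^6, then tally its weight.
  m = 00 → c = 000000, weight = 0.
  m = 10 → c = 010110, weight = 3.
  m = 01 → c = 110101, weight = 4.
  m = 11 → c = 100011, weight = 3.
Tally weights:
  weight 0: 1 codewords.
  weight 3: 2 codewords.
  weight 4: 1 codewords.
Minimum distance d = smallest w > 0 with A_w > 0 = 3.
Sanity: Σ A_w = 4 = 2^2 = 4 ✓.


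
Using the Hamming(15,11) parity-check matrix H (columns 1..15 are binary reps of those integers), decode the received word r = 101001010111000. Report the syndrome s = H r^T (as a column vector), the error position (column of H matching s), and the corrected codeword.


s = (0, 0, 0, 1)^T, error position = 1, corrected codeword c = 001001010111000

Compute s = H r^T mod 2 one row at a time:
  s_1 = 1 + 0 + 1 + 1 + 1 + 0 + 0 + 0 = 4 ≡ 0 (mod 2).
  s_2 = 0 + 0 + 1 + 0 + 1 + 0 + 0 + 0 = 2 ≡ 0 (mod 2).
  s_3 = 0 + 1 + 1 + 0 + 1 + 1 + 0 + 0 = 4 ≡ 0 (mod 2).
  s_4 = 1 + 1 + 0 + 0 + 0 + 1 + 0 + 0 = 3 ≡ 1 (mod 2).
s = (0, 0, 0, 1)^T — this equals column 1 of H (binary 0001), so error is at position 1.
Correct: flip bit 1 of r = 101001010111000 to get c = 001001010111000.


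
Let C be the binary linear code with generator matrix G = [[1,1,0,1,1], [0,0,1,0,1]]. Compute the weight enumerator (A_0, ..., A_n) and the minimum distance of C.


Weight distribution: A_0 = 1, A_2 = 1, A_4 = 2. Minimum distance d = 2.

Enumerate all 2^2 = 4 messages m ∈ F_2^2.
For each, compute codeword c = mG in F_2^5, then tally its weight.
  m = 00 → c = 00000, weight = 0.
  m = 10 → c = 11011, weight = 4.
  m = 01 → c = 00101, weight = 2.
  m = 11 → c = 11110, weight = 4.
Tally weights:
  weight 0: 1 codewords.
  weight 2: 1 codewords.
  weight 4: 2 codewords.
Minimum distance d = smallest w > 0 with A_w > 0 = 2.
Sanity: Σ A_w = 4 = 2^2 = 4 ✓.


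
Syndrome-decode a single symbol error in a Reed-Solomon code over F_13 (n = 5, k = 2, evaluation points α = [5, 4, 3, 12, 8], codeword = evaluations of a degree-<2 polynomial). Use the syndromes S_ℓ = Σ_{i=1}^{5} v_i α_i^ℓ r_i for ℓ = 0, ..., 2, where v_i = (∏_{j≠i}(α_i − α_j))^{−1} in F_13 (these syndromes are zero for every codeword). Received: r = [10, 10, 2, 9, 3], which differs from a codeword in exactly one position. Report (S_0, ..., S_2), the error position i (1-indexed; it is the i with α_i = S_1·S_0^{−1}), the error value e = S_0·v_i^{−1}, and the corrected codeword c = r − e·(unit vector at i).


S = (6, 4, 7), error at position 1, error magnitude e = 5, c = [5, 10, 2, 9, 3].

Step 1: column multipliers v_i = (∏_{j≠i}(α_i − α_j))^{−1} mod 13.
  i = 1 (α = 5): (5−4)(5−3)(5−12)(5−8) = 1·2·(−7)·(−3) = 42 ≡ 3, so v_1 = 3^{−1} = 9 (mod 13).
  i = 2 (α = 4): (4−5)(4−3)(4−12)(4−8) = (−1)·1·(−8)·(−4) = −32 ≡ 7, so v_2 = 7^{−1} = 2 (mod 13).
  i = 3 (α = 3): (3−5)(3−4)(3−12)(3−8) = (−2)·(−1)·(−9)·(−5) = 90 ≡ 12, so v_3 = 12^{−1} = 12 (mod 13).
  i = 4 (α = 12): (12−5)(12−4)(12−3)(12−8) = 7·8·9·4 = 2016 ≡ 1, so v_4 = 1^{−1} = 1 (mod 13).
  i = 5 (α = 8): (8−5)(8−4)(8−3)(8−12) = 3·4·5·(−4) = −240 ≡ 7, so v_5 = 7^{−1} = 2 (mod 13).
  v = [9, 2, 12, 1, 2].
Step 2: syndromes of r = [10, 10, 2, 9, 3] (all sums mod 13).
  S_0 = Σ v_i r_i = 9·10 + 2·10 + 12·2 + 1·9 + 2·3 = 149 ≡ 6.
  S_1 = Σ v_i α_i r_i = 9·5·10 + 2·4·10 + 12·3·2 + 1·12·9 + 2·8·3 = 758 ≡ 4.
  α_i^2 mod 13 = [12, 3, 9, 1, 12].
  S_2 = Σ v_i α_i^2 r_i = 9·12·10 + 2·3·10 + 12·9·2 + 1·1·9 + 2·12·3 = 1437 ≡ 7.
  S = (6, 4, 7) ≠ 0, so r is not a codeword (an error is present).
Step 3: locate the error. For a single error e at position i, S_ℓ = v_i·e·α_i^ℓ, so α_err = S_1/S_0.
  S_0^{−1} = 6^{−1} = 11 (mod 13), so α_err = 4·11 = 44 ≡ 5 = α_1. Error position i = 1.
  Consistency check: S_2/S_1 = 7·10 = 70 ≡ 5 = α_err ✓ (single-error assumption holds).
Step 4: error magnitude e = S_0/v_1 = S_0·∏_{j≠1}(α_1 − α_j) = 6·3 = 18 ≡ 5 (mod 13).
Step 5: correct position 1: c_1 = r_1 − e = 10 − 5 ≡ 5 (mod 13). Hence c = [5, 10, 2, 9, 3].
  Check: interpolating c through the α_i gives m(x) = 4 + 8·x (degree < 2) with m(α_i) = c_i for every i, so c is indeed a codeword.


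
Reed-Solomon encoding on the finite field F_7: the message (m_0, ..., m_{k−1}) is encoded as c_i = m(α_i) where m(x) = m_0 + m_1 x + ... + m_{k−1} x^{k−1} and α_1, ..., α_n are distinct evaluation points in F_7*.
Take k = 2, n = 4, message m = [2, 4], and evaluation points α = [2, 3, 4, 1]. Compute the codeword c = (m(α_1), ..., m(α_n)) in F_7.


c = [3, 0, 4, 6]

Message polynomial: m(x) = 2 + 4·x (mod 7).
For each evaluation point α_i, compute m(α_i) mod 7:
  α_1 = 2: Horner steps 4 → 3, so m(2) = 3.
  α_2 = 3: Horner steps 4 → 0, so m(3) = 0.
  α_3 = 4: Horner steps 4 → 4, so m(4) = 4.
  α_4 = 1: Horner steps 4 → 6, so m(1) = 6.
Codeword c = [3, 0, 4, 6] ∈ F_7^4.


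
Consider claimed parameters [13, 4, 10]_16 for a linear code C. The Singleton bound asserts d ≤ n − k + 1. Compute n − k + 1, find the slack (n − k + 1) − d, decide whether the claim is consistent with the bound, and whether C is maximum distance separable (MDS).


Singleton RHS = n − k + 1 = 10, slack = 0, bound satisfied, MDS.

Singleton bound: d ≤ n − k + 1.
Here n = 13, k = 4, so n − k + 1 = 10.
Given d = 10, check d ≤ 10: YES.
Slack = (n − k + 1) − d = 0.
The code is MDS (slack = 0).
Description: the claimed parameters are [13, 4, 10]_16; such a code would be MDS (meets Singleton bound).


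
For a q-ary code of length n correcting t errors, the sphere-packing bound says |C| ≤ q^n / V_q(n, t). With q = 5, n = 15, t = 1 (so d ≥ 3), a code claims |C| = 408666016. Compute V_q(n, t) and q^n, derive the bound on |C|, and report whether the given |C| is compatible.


V_q(n, t) = 61, q^n = 30517578125, Hamming bound = 500288165, |C| = 408666016 ≤ bound (satisfied).

Step 1: Compute V_q(n, t) = Σ_{j=0}^1 C(n, j) (q−1)^j.
  j = 0: C(15,0)·(4)^0 = 1·1 = 1.
  j = 1: C(15,1)·(4)^1 = 15·4 = 60.
  V_q(n, t) = 1 + 60 = 61.
Step 2: q^n = 5^15 = 30517578125.
Step 3: Hamming bound ⌊q^n / V_q(n,t)⌋ = ⌊30517578125/61⌋ = 500288165.
Step 4: Compare |C| = 408666016 to 500288165: satisfied.
The claimed |C| lies below the Hamming bound.


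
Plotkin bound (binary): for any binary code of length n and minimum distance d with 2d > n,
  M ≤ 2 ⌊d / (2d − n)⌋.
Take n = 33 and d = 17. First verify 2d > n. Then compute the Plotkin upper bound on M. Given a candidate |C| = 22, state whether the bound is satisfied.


Plotkin bound M ≤ 34; given |C| = 22 ≤ bound (satisfied).

Check applicability: 2d = 34, n = 33.
2d − n = 1 > 0, so Plotkin applies.
Compute d/(2d−n) = 17/1 ≈ 17.0000.
⌊d/(2d−n)⌋ = 17.
Plotkin bound: M ≤ 2·17 = 34.
Given |C| = 22, check: satisfied.
This |C| is below the Plotkin bound.


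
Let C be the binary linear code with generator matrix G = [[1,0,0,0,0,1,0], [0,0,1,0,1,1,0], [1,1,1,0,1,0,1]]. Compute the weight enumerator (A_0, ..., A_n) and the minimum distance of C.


Weight distribution: A_0 = 1, A_2 = 2, A_3 = 2, A_4 = 1, A_5 = 2. Minimum distance d = 2.

Enumerate all 2^3 = 8 messages m ∈ F_2^3.
For each, compute codeword c = mG in F_2^7, then tally its weight.
  m = 000 → c = 0000000, weight = 0.
  m = 100 → c = 1000010, weight = 2.
  m = 010 → c = 0010110, weight = 3.
  m = 110 → c = 1010100, weight = 3.
  m = 001 → c = 1110101, weight = 5.
  m = 101 → c = 0110111, weight = 5.
  m = 011 → c = 1100011, weight = 4.
  m = 111 → c = 0100001, weight = 2.
Tally weights:
  weight 0: 1 codewords.
  weight 2: 2 codewords.
  weight 3: 2 codewords.
  weight 4: 1 codewords.
  weight 5: 2 codewords.
Minimum distance d = smallest w > 0 with A_w > 0 = 2.
Sanity: Σ A_w = 8 = 2^3 = 8 ✓.


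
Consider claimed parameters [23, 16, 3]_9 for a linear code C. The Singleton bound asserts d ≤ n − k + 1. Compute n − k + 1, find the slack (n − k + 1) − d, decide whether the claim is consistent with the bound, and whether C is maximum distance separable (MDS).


Singleton RHS = n − k + 1 = 8, slack = 5, bound satisfied, not MDS.

Singleton bound: d ≤ n − k + 1.
Here n = 23, k = 16, so n − k + 1 = 8.
Given d = 3, check d ≤ 8: YES.
Slack = (n − k + 1) − d = 5.
The code is NOT MDS (slack = 5 > 0).
Description: the claimed parameters are [23, 16, 3]_9; such a code would be non-MDS.


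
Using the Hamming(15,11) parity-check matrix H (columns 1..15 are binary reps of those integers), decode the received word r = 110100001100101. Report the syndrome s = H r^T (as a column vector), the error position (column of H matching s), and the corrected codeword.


s = (0, 1, 1, 0)^T, error position = 6, corrected codeword c = 110101001100101

Compute s = H r^T mod 2 one row at a time:
  s_1 = 0 + 1 + 1 + 0 + 0 + 1 + 0 + 1 = 4 ≡ 0 (mod 2).
  s_2 = 1 + 0 + 0 + 0 + 0 + 1 + 0 + 1 = 3 ≡ 1 (mod 2).
  s_3 = 1 + 0 + 0 + 0 + 1 + 0 + 0 + 1 = 3 ≡ 1 (mod 2).
  s_4 = 1 + 0 + 0 + 0 + 1 + 0 + 1 + 1 = 4 ≡ 0 (mod 2).
s = (0, 1, 1, 0)^T — this equals column 6 of H (binary 0110), so error is at position 6.
Correct: flip bit 6 of r = 110100001100101 to get c = 110101001100101.


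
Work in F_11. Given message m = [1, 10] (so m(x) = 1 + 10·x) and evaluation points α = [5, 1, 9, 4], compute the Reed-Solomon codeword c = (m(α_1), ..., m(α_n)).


c = [7, 0, 3, 8]

Message polynomial: m(x) = 1 + 10·x (mod 11).
For each evaluation point α_i, compute m(α_i) mod 11:
  α_1 = 5: Horner steps 10 → 7, so m(5) = 7.
  α_2 = 1: Horner steps 10 → 0, so m(1) = 0.
  α_3 = 9: Horner steps 10 → 3, so m(9) = 3.
  α_4 = 4: Horner steps 10 → 8, so m(4) = 8.
Codeword c = [7, 0, 3, 8] ∈ F_11^4.


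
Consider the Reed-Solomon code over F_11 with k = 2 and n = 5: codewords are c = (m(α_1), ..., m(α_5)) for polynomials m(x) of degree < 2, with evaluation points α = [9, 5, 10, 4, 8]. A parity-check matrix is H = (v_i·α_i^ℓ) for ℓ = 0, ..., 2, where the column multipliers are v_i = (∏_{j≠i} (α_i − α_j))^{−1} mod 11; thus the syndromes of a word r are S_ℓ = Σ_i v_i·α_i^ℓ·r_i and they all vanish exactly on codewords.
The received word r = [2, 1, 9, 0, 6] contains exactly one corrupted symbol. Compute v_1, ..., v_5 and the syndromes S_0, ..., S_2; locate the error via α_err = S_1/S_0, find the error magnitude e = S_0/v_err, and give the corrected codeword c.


S = (10, 6, 8), error at position 2, error magnitude e = 5, c = [2, 7, 9, 0, 6].

Step 1: column multipliers v_i = (∏_{j≠i}(α_i − α_j))^{−1} mod 11.
  i = 1 (α = 9): (9−5)(9−10)(9−4)(9−8) = 4·(−1)·5·1 = −20 ≡ 2, so v_1 = 2^{−1} = 6 (mod 11).
  i = 2 (α = 5): (5−9)(5−10)(5−4)(5−8) = (−4)·(−5)·1·(−3) = −60 ≡ 6, so v_2 = 6^{−1} = 2 (mod 11).
  i = 3 (α = 10): (10−9)(10−5)(10−4)(10−8) = 1·5·6·2 = 60 ≡ 5, so v_3 = 5^{−1} = 9 (mod 11).
  i = 4 (α = 4): (4−9)(4−5)(4−10)(4−8) = (−5)·(−1)·(−6)·(−4) = 120 ≡ 10, so v_4 = 10^{−1} = 10 (mod 11).
  i = 5 (α = 8): (8−9)(8−5)(8−10)(8−4) = (−1)·3·(−2)·4 = 24 ≡ 2, so v_5 = 2^{−1} = 6 (mod 11).
  v = [6, 2, 9, 10, 6].
Step 2: syndromes of r = [2, 1, 9, 0, 6] (all sums mod 11).
  S_0 = Σ v_i r_i = 6·2 + 2·1 + 9·9 + 10·0 + 6·6 = 131 ≡ 10.
  S_1 = Σ v_i α_i r_i = 6·9·2 + 2·5·1 + 9·10·9 + 10·4·0 + 6·8·6 = 1216 ≡ 6.
  α_i^2 mod 11 = [4, 3, 1, 5, 9].
  S_2 = Σ v_i α_i^2 r_i = 6·4·2 + 2·3·1 + 9·1·9 + 10·5·0 + 6·9·6 = 459 ≡ 8.
  S = (10, 6, 8) ≠ 0, so r is not a codeword (an error is present).
Step 3: locate the error. For a single error e at position i, S_ℓ = v_i·e·α_i^ℓ, so α_err = S_1/S_0.
  S_0^{−1} = 10^{−1} = 10 (mod 11), so α_err = 6·10 = 60 ≡ 5 = α_2. Error position i = 2.
  Consistency check: S_2/S_1 = 8·2 = 16 ≡ 5 = α_err ✓ (single-error assumption holds).
Step 4: error magnitude e = S_0/v_2 = S_0·∏_{j≠2}(α_2 − α_j) = 10·6 = 60 ≡ 5 (mod 11).
Step 5: correct position 2: c_2 = r_2 − e = 1 − 5 ≡ 7 (mod 11). Hence c = [2, 7, 9, 0, 6].
  Check: interpolating c through the α_i gives m(x) = 5 + 7·x (degree < 2) with m(α_i) = c_i for every i, so c is indeed a codeword.


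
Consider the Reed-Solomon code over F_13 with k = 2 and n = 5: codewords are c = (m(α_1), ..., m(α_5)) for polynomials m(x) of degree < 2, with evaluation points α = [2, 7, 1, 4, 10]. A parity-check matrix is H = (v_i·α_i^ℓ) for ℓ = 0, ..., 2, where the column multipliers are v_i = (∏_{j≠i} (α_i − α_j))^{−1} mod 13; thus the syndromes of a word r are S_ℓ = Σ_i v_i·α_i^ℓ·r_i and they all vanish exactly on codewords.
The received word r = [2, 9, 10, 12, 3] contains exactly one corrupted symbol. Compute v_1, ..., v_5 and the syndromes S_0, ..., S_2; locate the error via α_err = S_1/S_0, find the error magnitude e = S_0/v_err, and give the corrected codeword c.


S = (7, 10, 5), error at position 2, error magnitude e = 8, c = [2, 1, 10, 12, 3].

Step 1: column multipliers v_i = (∏_{j≠i}(α_i − α_j))^{−1} mod 13.
  i = 1 (α = 2): (2−7)(2−1)(2−4)(2−10) = (−5)·1·(−2)·(−8) = −80 ≡ 11, so v_1 = 11^{−1} = 6 (mod 13).
  i = 2 (α = 7): (7−2)(7−1)(7−4)(7−10) = 5·6·3·(−3) = −270 ≡ 3, so v_2 = 3^{−1} = 9 (mod 13).
  i = 3 (α = 1): (1−2)(1−7)(1−4)(1−10) = (−1)·(−6)·(−3)·(−9) = 162 ≡ 6, so v_3 = 6^{−1} = 11 (mod 13).
  i = 4 (α = 4): (4−2)(4−7)(4−1)(4−10) = 2·(−3)·3·(−6) = 108 ≡ 4, so v_4 = 4^{−1} = 10 (mod 13).
  i = 5 (α = 10): (10−2)(10−7)(10−1)(10−4) = 8·3·9·6 = 1296 ≡ 9, so v_5 = 9^{−1} = 3 (mod 13).
  v = [6, 9, 11, 10, 3].
Step 2: syndromes of r = [2, 9, 10, 12, 3] (all sums mod 13).
  S_0 = Σ v_i r_i = 6·2 + 9·9 + 11·10 + 10·12 + 3·3 = 332 ≡ 7.
  S_1 = Σ v_i α_i r_i = 6·2·2 + 9·7·9 + 11·1·10 + 10·4·12 + 3·10·3 = 1271 ≡ 10.
  α_i^2 mod 13 = [4, 10, 1, 3, 9].
  S_2 = Σ v_i α_i^2 r_i = 6·4·2 + 9·10·9 + 11·1·10 + 10·3·12 + 3·9·3 = 1409 ≡ 5.
  S = (7, 10, 5) ≠ 0, so r is not a codeword (an error is present).
Step 3: locate the error. For a single error e at position i, S_ℓ = v_i·e·α_i^ℓ, so α_err = S_1/S_0.
  S_0^{−1} = 7^{−1} = 2 (mod 13), so α_err = 10·2 = 20 ≡ 7 = α_2. Error position i = 2.
  Consistency check: S_2/S_1 = 5·4 = 20 ≡ 7 = α_err ✓ (single-error assumption holds).
Step 4: error magnitude e = S_0/v_2 = S_0·∏_{j≠2}(α_2 − α_j) = 7·3 = 21 ≡ 8 (mod 13).
Step 5: correct position 2: c_2 = r_2 − e = 9 − 8 ≡ 1 (mod 13). Hence c = [2, 1, 10, 12, 3].
  Check: interpolating c through the α_i gives m(x) = 5 + 5·x (degree < 2) with m(α_i) = c_i for every i, so c is indeed a codeword.


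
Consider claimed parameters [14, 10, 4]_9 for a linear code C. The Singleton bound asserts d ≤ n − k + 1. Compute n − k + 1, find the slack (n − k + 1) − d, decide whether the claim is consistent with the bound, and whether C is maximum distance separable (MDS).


Singleton RHS = n − k + 1 = 5, slack = 1, bound satisfied, not MDS.

Singleton bound: d ≤ n − k + 1.
Here n = 14, k = 10, so n − k + 1 = 5.
Given d = 4, check d ≤ 5: YES.
Slack = (n − k + 1) − d = 1.
The code is NOT MDS (slack = 1 > 0).
Description: the claimed parameters are [14, 10, 4]_9; such a code would be non-MDS.


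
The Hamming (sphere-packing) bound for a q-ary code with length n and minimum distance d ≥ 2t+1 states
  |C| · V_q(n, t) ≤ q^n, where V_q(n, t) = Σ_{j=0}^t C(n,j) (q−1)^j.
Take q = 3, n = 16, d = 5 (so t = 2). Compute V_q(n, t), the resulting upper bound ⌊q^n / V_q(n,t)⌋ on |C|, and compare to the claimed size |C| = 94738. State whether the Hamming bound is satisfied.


V_q(n, t) = 513, q^n = 43046721, Hamming bound = 83911, |C| = 94738 > bound (violated).

Step 1: Compute V_q(n, t) = Σ_{j=0}^2 C(n, j) (q−1)^j.
  j = 0: C(16,0)·(2)^0 = 1·1 = 1.
  j = 1: C(16,1)·(2)^1 = 16·2 = 32.
  j = 2: C(16,2)·(2)^2 = 120·4 = 480.
  V_q(n, t) = 1 + 32 + 480 = 513.
Step 2: q^n = 3^16 = 43046721.
Step 3: Hamming bound ⌊q^n / V_q(n,t)⌋ = ⌊43046721/513⌋ = 83911.
Step 4: Compare |C| = 94738 to 83911: violated.
The claimed |C| lies above the Hamming bound, so no 3-ary code of length 16 with d ≥ 5 can have 94738 codewords.


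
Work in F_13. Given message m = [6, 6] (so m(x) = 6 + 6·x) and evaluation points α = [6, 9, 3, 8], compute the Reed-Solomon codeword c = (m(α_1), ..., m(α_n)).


c = [3, 8, 11, 2]

Message polynomial: m(x) = 6 + 6·x (mod 13).
For each evaluation point α_i, compute m(α_i) mod 13:
  α_1 = 6: Horner steps 6 → 3, so m(6) = 3.
  α_2 = 9: Horner steps 6 → 8, so m(9) = 8.
  α_3 = 3: Horner steps 6 → 11, so m(3) = 11.
  α_4 = 8: Horner steps 6 → 2, so m(8) = 2.
Codeword c = [3, 8, 11, 2] ∈ F_13^4.


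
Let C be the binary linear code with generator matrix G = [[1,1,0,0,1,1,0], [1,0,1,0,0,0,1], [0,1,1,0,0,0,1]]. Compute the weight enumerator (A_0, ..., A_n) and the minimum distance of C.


Weight distribution: A_0 = 1, A_2 = 2, A_3 = 2, A_4 = 1, A_5 = 2. Minimum distance d = 2.

Enumerate all 2^3 = 8 messages m ∈ F_2^3.
For each, compute codeword c = mG in F_2^7, then tally its weight.
  m = 000 → c = 0000000, weight = 0.
  m = 100 → c = 1100110, weight = 4.
  m = 010 → c = 1010001, weight = 3.
  m = 110 → c = 0110111, weight = 5.
  m = 001 → c = 0110001, weight = 3.
  m = 101 → c = 1010111, weight = 5.
  m = 011 → c = 1100000, weight = 2.
  m = 111 → c = 0000110, weight = 2.
Tally weights:
  weight 0: 1 codewords.
  weight 2: 2 codewords.
  weight 3: 2 codewords.
  weight 4: 1 codewords.
  weight 5: 2 codewords.
Minimum distance d = smallest w > 0 with A_w > 0 = 2.
Sanity: Σ A_w = 8 = 2^3 = 8 ✓.


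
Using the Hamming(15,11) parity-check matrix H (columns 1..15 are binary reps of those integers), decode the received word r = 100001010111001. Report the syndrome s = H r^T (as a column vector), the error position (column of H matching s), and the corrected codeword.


s = (1, 1, 0, 1)^T, error position = 13, corrected codeword c = 100001010111101

Compute s = H r^T mod 2 one row at a time:
  s_1 = 1 + 0 + 1 + 1 + 1 + 0 + 0 + 1 = 5 ≡ 1 (mod 2).
  s_2 = 0 + 0 + 1 + 0 + 1 + 0 + 0 + 1 = 3 ≡ 1 (mod 2).
  s_3 = 0 + 0 + 1 + 0 + 1 + 1 + 0 + 1 = 4 ≡ 0 (mod 2).
  s_4 = 1 + 0 + 0 + 0 + 0 + 1 + 0 + 1 = 3 ≡ 1 (mod 2).
s = (1, 1, 0, 1)^T — this equals column 13 of H (binary 1101), so error is at position 13.
Correct: flip bit 13 of r = 100001010111001 to get c = 100001010111101.
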